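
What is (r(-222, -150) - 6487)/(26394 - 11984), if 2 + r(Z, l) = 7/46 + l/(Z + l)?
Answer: -4626261/10274330 ≈ -0.45027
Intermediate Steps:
r(Z, l) = -85/46 + l/(Z + l) (r(Z, l) = -2 + (7/46 + l/(Z + l)) = -85/46 + l/(Z + l))
(r(-222, -150) - 6487)/(26394 - 11984) = ((-85*(-222) - 39*(-150))/(46*(-222 - 150)) - 6487)/(26394 - 11984) = ((1/46)*(18870 + 5850)/(-372) - 6487)/14410 = ((1/46)*(-1/372)*24720 - 6487)*(1/14410) = (-1030/713 - 6487)*(1/14410) = -4626261/713*1/14410 = -4626261/10274330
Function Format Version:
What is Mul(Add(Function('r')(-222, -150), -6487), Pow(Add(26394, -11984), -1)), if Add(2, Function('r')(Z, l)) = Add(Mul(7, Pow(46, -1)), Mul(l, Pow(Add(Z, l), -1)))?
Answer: Rational(-4626261, 10274330) ≈ -0.45027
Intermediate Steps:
Function('r')(Z, l) = Add(Rational(-85, 46), Mul(l, Pow(Add(Z, l), -1))) (Function('r')(Z, l) = Add(-2, Add(Mul(7, Pow(46, -1)), Mul(l, Pow(Add(Z, l), -1)))) = Add(-2, Add(Mul(7, Rational(1, 46)), Mul(l, Pow(Add(Z, l), -1)))) = Add(-2, Add(Rational(7, 46), Mul(l, Pow(Add(Z, l), -1)))) = Add(Rational(-85, 46), Mul(l, Pow(Add(Z, l), -1))))
Mul(Add(Function('r')(-222, -150), -6487), Pow(Add(26394, -11984), -1)) = Mul(Add(Mul(Rational(1, 46), Pow(Add(-222, -150), -1), Add(Mul(-85, -222), Mul(-39, -150))), -6487), Pow(Add(26394, -11984), -1)) = Mul(Add(Mul(Rational(1, 46), Pow(-372, -1), Add(18870, 5850)), -6487), Pow(14410, -1)) = Mul(Add(Mul(Rational(1, 46), Rational(-1, 372), 24720), -6487), Rational(1, 14410)) = Mul(Add(Rational(-1030, 713), -6487), Rational(1, 14410)) = Mul(Rational(-4626261, 713), Rational(1, 14410)) = Rational(-4626261, 10274330)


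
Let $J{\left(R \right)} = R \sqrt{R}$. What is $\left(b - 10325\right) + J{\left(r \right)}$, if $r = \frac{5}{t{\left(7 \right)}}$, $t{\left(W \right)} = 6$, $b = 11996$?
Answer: $1671 + \frac{5 \sqrt{30}}{36} \approx 1671.8$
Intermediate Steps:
$r = \frac{5}{6} \approx 0.83333$
$J{\left(R \right)} = R^{\frac{3}{2}}$
$\left(b - 10325\right) + J{\left(r \right)} = \left(11996 - 10325\right) + \left(\frac{5}{6}\right)^{\frac{3}{2}} = 1671 + \frac{5 \sqrt{30}}{36}$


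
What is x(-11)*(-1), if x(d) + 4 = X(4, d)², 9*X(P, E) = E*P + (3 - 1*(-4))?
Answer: -1045/81 ≈ -12.901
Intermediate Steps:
X(P, E) = 7/9 + E*P/9 (X(P, E) = (E*P + (3 - 1*(-4)))/9 = (E*P + (3 + 4))/9 = (E*P + 7)/9 = (7 + E*P)/9 = 7/9 + E*P/9)
x(d) = -4 + (7/9 + 4*d/9)² (x(d) = -4 + (7/9 + (⅑)*d*4)² = -4 + (7/9 + 4*d/9)²)
x(-11)*(-1) = (-4 + (7 + 4*(-11))²/81)*(-1) = (-4 + (7 - 44)²/81)*(-1) = (-4 + (1/81)*(-37)²)*(-1) = (-4 + (1/81)*1369)*(-1) = (-4 + 1369/81)*(-1) = (1045/81)*(-1) = -1045/81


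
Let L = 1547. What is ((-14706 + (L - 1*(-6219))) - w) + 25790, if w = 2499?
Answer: 16351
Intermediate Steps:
((-14706 + (L - 1*(-6219))) - w) + 25790 = ((-14706 + (1547 - 1*(-6219))) - 1*2499) + 25790 = ((-14706 + (1547 + 6219)) - 2499) + 25790 = ((-14706 + 7766) - 2499) + 25790 = (-6940 - 2499) + 25790 = -9439 + 25790 = 16351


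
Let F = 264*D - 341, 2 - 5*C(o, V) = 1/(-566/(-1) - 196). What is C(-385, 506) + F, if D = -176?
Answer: -86588511/1850 ≈ -46805.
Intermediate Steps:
C(o, V) = 739/1850 (C(o, V) = 2/5 - 1/(5*(-566/(-1) - 196)) = 2/5 - 1/(5*(-566*(-1) - 196)) = 2/5 - 1/(5*(566 - 196)) = 2/5 - 1/5/370 = 2/5 - 1/5*1/370 = 2/5 - 1/1850 = 739/1850)
F = -46805 (F = 264*(-176) - 341 = -46464 - 341 = -46805)
C(-385, 506) + F = 739/1850 - 46805 = -86588511/1850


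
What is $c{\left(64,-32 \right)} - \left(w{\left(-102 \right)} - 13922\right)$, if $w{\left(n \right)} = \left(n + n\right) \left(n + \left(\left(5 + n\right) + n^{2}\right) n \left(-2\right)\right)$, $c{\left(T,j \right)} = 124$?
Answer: $428929350$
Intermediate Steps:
$w{\left(n \right)} = 2 n \left(n - 2 n \left(5 + n + n^{2}\right)\right)$ ($w{\left(n \right)} = 2 n \left(n + \left(5 + n + n^{2}\right) n \left(-2\right)\right) = 2 n \left(n + n \left(5 + n + n^{2}\right) \left(-2\right)\right) = 2 n \left(n - 2 n \left(5 + n + n^{2}\right)\right)$)
$c{\left(64,-32 \right)} - \left(w{\left(-102 \right)} - 13922\right) = 124 - \left(\left(-102\right)^{2} \left(-18 - -408 - 4 \left(-102\right)^{2}\right) - 13922\right) = 124 - \left(10404 \left(-18 + 408 - 41616\right) - 13922\right) = 124 - \left(10404 \left(-41226\right) - 13922\right) = 124 - \left(-428915304 - 13922\right) = 124 - -428929226 = 124 + 428929226 = 428929350$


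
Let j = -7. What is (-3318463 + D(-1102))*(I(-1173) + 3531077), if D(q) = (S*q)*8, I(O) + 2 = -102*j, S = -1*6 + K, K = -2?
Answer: -11471021105715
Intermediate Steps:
S = -8 (S = -1*6 - 2 = -6 - 2 = -8)
I(O) = 712 (I(O) = -2 - 102*(-7) = -2 + 714 = 712)
D(q) = -64*q (D(q) = -8*q*8 = -64*q)
(-3318463 + D(-1102))*(I(-1173) + 3531077) = (-3318463 - 64*(-1102))*(712 + 3531077) = (-3318463 + 70528)*3531789 = -3247935*3531789 = -11471021105715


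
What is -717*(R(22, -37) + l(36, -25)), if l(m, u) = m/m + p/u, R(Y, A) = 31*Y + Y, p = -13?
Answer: -12646446/25 ≈ -5.0586e+5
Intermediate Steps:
R(Y, A) = 32*Y
l(m, u) = 1 - 13/u (l(m, u) = m/m - 13/u = 1 - 13/u)
-717*(R(22, -37) + l(36, -25)) = -717*(32*22 + (-13 - 25)/(-25)) = -717*(704 - 1/25*(-38)) = -717*(704 + 38/25) = -717*17638/25 = -12646446/25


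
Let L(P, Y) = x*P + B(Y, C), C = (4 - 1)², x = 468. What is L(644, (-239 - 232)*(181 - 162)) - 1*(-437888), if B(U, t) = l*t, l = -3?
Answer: 739253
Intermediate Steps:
C = 9 (C = 3² = 9)
B(U, t) = -3*t
L(P, Y) = -27 + 468*P (L(P, Y) = 468*P - 3*9 = 468*P - 27 = -27 + 468*P)
L(644, (-239 - 232)*(181 - 162)) - 1*(-437888) = (-27 + 468*644) - 1*(-437888) = (-27 + 301392) + 437888 = 301365 + 437888 = 739253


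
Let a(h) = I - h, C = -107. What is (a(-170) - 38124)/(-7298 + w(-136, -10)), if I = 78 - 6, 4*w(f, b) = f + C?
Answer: 151528/29435 ≈ 5.1479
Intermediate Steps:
w(f, b) = -107/4 + f/4 (w(f, b) = (f - 107)/4 = (-107 + f)/4 = -107/4 + f/4)
I = 72
a(h) = 72 - h
(a(-170) - 38124)/(-7298 + w(-136, -10)) = ((72 - 1*(-170)) - 38124)/(-7298 + (-107/4 + (¼)*(-136))) = ((72 + 170) - 38124)/(-7298 + (-107/4 - 34)) = (242 - 38124)/(-7298 - 243/4) = -37882/(-29435/4) = -37882*(-4/29435) = 151528/29435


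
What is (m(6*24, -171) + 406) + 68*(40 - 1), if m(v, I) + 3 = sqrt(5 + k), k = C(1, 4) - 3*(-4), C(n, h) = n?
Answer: 3055 + 3*sqrt(2) ≈ 3059.2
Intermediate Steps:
k = 13 (k = 1 - 3*(-4) = 1 + 12 = 13)
m(v, I) = -3 + 3*sqrt(2) (m(v, I) = -3 + sqrt(5 + 13) = -3 + sqrt(18) = -3 + 3*sqrt(2))
(m(6*24, -171) + 406) + 68*(40 - 1) = ((-3 + 3*sqrt(2)) + 406) + 68*(40 - 1) = (403 + 3*sqrt(2)) + 68*39 = (403 + 3*sqrt(2)) + 2652 = 3055 + 3*sqrt(2)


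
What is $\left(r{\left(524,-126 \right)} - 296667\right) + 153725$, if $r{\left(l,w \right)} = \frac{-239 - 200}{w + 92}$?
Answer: $- \frac{4859589}{34} \approx -1.4293 \cdot 10^{5}$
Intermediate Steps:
$r{\left(l,w \right)} = - \frac{439}{92 + w}$
$\left(r{\left(524,-126 \right)} - 296667\right) + 153725 = \left(- \frac{439}{92 - 126} - 296667\right) + 153725 = \left(- \frac{439}{-34} - 296667\right) + 153725 = \left(\left(-439\right) \left(- \frac{1}{34}\right) - 296667\right) + 153725 = \left(\frac{439}{34} - 296667\right) + 153725 = - \frac{10086239}{34} + 153725 = - \frac{4859589}{34}$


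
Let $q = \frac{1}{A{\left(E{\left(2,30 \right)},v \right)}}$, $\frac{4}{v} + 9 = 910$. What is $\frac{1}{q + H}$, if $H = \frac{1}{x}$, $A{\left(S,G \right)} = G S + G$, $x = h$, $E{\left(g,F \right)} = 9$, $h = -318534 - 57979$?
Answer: $\frac{15060520}{339238173} \approx 0.044395$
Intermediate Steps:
$h = -376513$ ($h = -318534 - 57979 = -376513$)
$x = -376513$
$v = \frac{4}{901}$ ($v = \frac{4}{-9 + 910} = \frac{4}{901} \approx 0.0044395$)
$A{\left(S,G \right)} = G + G S$
$q = \frac{901}{40}$ ($q = \frac{1}{\frac{4}{901} \left(1 + 9\right)} = \frac{1}{\frac{4}{901} \cdot 10} = \frac{1}{\frac{40}{901}} = \frac{901}{40} \approx 22.525$)
$H = - \frac{1}{376513}$ ($H = \frac{1}{-376513} = - \frac{1}{376513} \approx -2.656 \cdot 10^{-6}$)
$\frac{1}{q + H} = \frac{1}{\frac{901}{40} - \frac{1}{376513}} = \frac{1}{\frac{339238173}{15060520}} = \frac{15060520}{339238173}$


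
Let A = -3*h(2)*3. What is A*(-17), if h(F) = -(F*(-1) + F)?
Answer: 0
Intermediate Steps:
h(F) = 0 (h(F) = -(-F + F) = -1*0 = 0)
A = 0 (A = -0*3 = -3*0 = 0)
A*(-17) = 0*(-17) = 0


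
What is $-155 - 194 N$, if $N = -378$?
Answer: $73177$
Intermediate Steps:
$-155 - 194 N = -155 - -73332 = -155 + 73332 = 73177$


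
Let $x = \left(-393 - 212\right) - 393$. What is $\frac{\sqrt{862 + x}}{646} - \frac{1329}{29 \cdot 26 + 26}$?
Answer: $- \frac{443}{260} + \frac{i \sqrt{34}}{323} \approx -1.7038 + 0.018052 i$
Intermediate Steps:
$x = -998$ ($x = -605 - 393 = -998$)
$\frac{\sqrt{862 + x}}{646} - \frac{1329}{29 \cdot 26 + 26} = \frac{\sqrt{862 - 998}}{646} - \frac{1329}{29 \cdot 26 + 26} = \sqrt{-136} \cdot \frac{1}{646} - \frac{1329}{754 + 26} = 2 i \sqrt{34} \cdot \frac{1}{646} - \frac{1329}{780} = \frac{i \sqrt{34}}{323} - \frac{443}{260} = - \frac{443}{260} + \frac{i \sqrt{34}}{323}$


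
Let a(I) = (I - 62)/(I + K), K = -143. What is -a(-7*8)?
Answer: -118/199 ≈ -0.59297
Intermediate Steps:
a(I) = (-62 + I)/(-143 + I) (a(I) = (I - 62)/(I - 143) = (-62 + I)/(-143 + I))
-a(-7*8) = -(-62 - 7*8)/(-143 - 7*8) = -(-62 - 56)/(-143 - 56) = -(-118)/(-199) = -(-1)*(-118)/199 = -1*118/199 = -118/199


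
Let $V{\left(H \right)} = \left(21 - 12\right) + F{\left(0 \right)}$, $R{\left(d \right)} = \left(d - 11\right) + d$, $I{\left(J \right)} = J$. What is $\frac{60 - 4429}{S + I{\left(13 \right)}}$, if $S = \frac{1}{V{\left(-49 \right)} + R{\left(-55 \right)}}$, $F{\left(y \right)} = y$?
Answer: $- \frac{489328}{1455} \approx -336.31$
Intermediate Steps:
$R{\left(d \right)} = -11 + 2 d$ ($R{\left(d \right)} = \left(-11 + d\right) + d = -11 + 2 d$)
$V{\left(H \right)} = 9$ ($V{\left(H \right)} = \left(21 - 12\right) + 0 = 9 + 0 = 9$)
$S = - \frac{1}{112}$ ($S = \frac{1}{9 + \left(-11 + 2 \left(-55\right)\right)} = \frac{1}{9 - 121} = \frac{1}{-112} = - \frac{1}{112} \approx -0.0089286$)
$\frac{60 - 4429}{S + I{\left(13 \right)}} = \frac{60 - 4429}{- \frac{1}{112} + 13} = - \frac{4369}{\frac{1455}{112}} = \left(-4369\right) \frac{112}{1455} = - \frac{489328}{1455}$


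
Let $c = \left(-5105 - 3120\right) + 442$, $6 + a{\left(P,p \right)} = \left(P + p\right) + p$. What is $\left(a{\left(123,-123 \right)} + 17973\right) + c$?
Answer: $10061$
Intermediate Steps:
$a{\left(P,p \right)} = -6 + P + 2 p$ ($a{\left(P,p \right)} = -6 + \left(\left(P + p\right) + p\right) = -6 + \left(P + 2 p\right) = -6 + P + 2 p$)
$c = -7783$ ($c = -8225 + 442 = -7783$)
$\left(a{\left(123,-123 \right)} + 17973\right) + c = \left(\left(-6 + 123 + 2 \left(-123\right)\right) + 17973\right) - 7783 = \left(\left(-6 + 123 - 246\right) + 17973\right) - 7783 = \left(-129 + 17973\right) - 7783 = 17844 - 7783 = 10061$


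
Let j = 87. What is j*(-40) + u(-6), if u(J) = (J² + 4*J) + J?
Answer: -3474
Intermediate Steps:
u(J) = J² + 5*J
j*(-40) + u(-6) = 87*(-40) - 6*(5 - 6) = -3480 - 6*(-1) = -3480 + 6 = -3474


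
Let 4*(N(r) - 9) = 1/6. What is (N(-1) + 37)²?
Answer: 1221025/576 ≈ 2119.8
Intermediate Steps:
N(r) = 217/24 (N(r) = 9 + (¼)/6 = 9 + (¼)*(⅙) = 9 + 1/24 = 217/24)
(N(-1) + 37)² = (217/24 + 37)² = (1105/24)² = 1221025/576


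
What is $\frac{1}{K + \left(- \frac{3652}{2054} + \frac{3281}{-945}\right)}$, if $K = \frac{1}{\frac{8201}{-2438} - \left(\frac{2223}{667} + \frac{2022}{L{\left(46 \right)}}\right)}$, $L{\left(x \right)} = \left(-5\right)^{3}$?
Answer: $- \frac{6254302431195}{32175004265891} \approx -0.19438$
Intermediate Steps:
$L{\left(x \right)} = -125$
$K = \frac{8837750}{83776069}$ ($K = \frac{1}{\frac{8201}{-2438} - \left(- \frac{2022}{125} + \frac{2223}{667}\right)} = \frac{1}{8201 \left(- \frac{1}{2438}\right) - - \frac{1070799}{83375}} = \frac{1}{- \frac{8201}{2438} + \left(\frac{2022}{125} - \frac{2223}{667}\right)} = \frac{1}{- \frac{8201}{2438} + \frac{1070799}{83375}} = \frac{1}{\frac{83776069}{8837750}} = \frac{8837750}{83776069} \approx 0.10549$)
$\frac{1}{K + \left(- \frac{3652}{2054} + \frac{3281}{-945}\right)} = \frac{1}{\frac{8837750}{83776069} + \left(- \frac{3652}{2054} + \frac{3281}{-945}\right)} = \frac{1}{\frac{8837750}{83776069} + \left(\left(-3652\right) \frac{1}{2054} + 3281 \left(- \frac{1}{945}\right)\right)} = \frac{1}{\frac{8837750}{83776069} - \frac{5095157}{970515}} = \frac{1}{- \frac{32175004265891}{6254302431195}} = - \frac{6254302431195}{32175004265891}$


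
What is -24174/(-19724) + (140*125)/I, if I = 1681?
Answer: 192903247/16578022 ≈ 11.636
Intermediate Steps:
-24174/(-19724) + (140*125)/I = -24174/(-19724) + (140*125)/1681 = -24174*(-1/19724) + 17500*(1/1681) = 12087/9862 + 17500/1681 = 192903247/16578022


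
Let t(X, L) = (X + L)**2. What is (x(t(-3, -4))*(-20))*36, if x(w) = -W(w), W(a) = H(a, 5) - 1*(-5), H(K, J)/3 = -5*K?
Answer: -525600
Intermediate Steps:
H(K, J) = -15*K (H(K, J) = 3*(-5*K) = -15*K)
W(a) = 5 - 15*a (W(a) = -15*a - 1*(-5) = -15*a + 5 = 5 - 15*a)
t(X, L) = (L + X)**2
x(w) = -5 + 15*w (x(w) = -(5 - 15*w) = -5 + 15*w)
(x(t(-3, -4))*(-20))*36 = ((-5 + 15*(-4 - 3)**2)*(-20))*36 = ((-5 + 15*(-7)**2)*(-20))*36 = ((-5 + 15*49)*(-20))*36 = ((-5 + 735)*(-20))*36 = (730*(-20))*36 = -14600*36 = -525600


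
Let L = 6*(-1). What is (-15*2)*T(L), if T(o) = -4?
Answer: 120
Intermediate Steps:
L = -6
(-15*2)*T(L) = -15*2*(-4) = -30*(-4) = 120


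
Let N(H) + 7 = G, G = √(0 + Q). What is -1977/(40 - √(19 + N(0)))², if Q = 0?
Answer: -796731/630436 - 19770*√3/157609 ≈ -1.4810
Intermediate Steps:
G = 0 (G = √(0 + 0) = √0 = 0)
N(H) = -7 (N(H) = -7 + 0 = -7)
-1977/(40 - √(19 + N(0)))² = -1977/(40 - √(19 - 7))² = -1977/(40 - √12)² = -1977/(40 - 2*√3)²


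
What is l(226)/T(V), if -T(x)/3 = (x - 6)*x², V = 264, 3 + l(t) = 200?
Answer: -197/53944704 ≈ -3.6519e-6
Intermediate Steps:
l(t) = 197 (l(t) = -3 + 200 = 197)
T(x) = -3*x²*(-6 + x) (T(x) = -3*(x - 6)*x² = -3*(-6 + x)*x² = -3*x²*(-6 + x))
l(226)/T(V) = 197/((3*264²*(6 - 1*264))) = 197/((3*69696*(6 - 264))) = 197/((3*69696*(-258))) = 197/(-53944704) = 197*(-1/53944704) = -197/53944704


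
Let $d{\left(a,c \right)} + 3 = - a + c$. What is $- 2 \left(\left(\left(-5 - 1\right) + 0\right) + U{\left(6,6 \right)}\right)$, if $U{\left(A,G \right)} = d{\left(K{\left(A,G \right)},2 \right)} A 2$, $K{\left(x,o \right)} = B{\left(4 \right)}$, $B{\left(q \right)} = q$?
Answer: $132$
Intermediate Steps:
$K{\left(x,o \right)} = 4$
$d{\left(a,c \right)} = -3 + c - a$ ($d{\left(a,c \right)} = -3 - \left(a - c\right) = -3 + c - a$)
$U{\left(A,G \right)} = - 10 A$ ($U{\left(A,G \right)} = \left(-3 + 2 - 4\right) A 2 = - 5 A 2 = - 10 A$)
$- 2 \left(\left(\left(-5 - 1\right) + 0\right) + U{\left(6,6 \right)}\right) = - 2 \left(\left(\left(-5 - 1\right) + 0\right) - 60\right) = - 2 \left(\left(-6 + 0\right) - 60\right) = - 2 \left(-6 - 60\right) = \left(-2\right) \left(-66\right) = 132$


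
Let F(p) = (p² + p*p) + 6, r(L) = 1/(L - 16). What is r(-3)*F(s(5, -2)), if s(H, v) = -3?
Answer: -24/19 ≈ -1.2632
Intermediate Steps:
r(L) = 1/(-16 + L)
F(p) = 6 + 2*p² (F(p) = (p² + p²) + 6 = 2*p² + 6 = 6 + 2*p²)
r(-3)*F(s(5, -2)) = (6 + 2*(-3)²)/(-16 - 3) = (6 + 2*9)/(-19) = -(6 + 18)/19 = -1/19*24 = -24/19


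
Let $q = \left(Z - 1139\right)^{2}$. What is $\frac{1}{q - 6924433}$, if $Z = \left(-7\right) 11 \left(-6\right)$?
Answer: $- \frac{1}{6466104} \approx -1.5465 \cdot 10^{-7}$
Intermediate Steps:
$Z = 462$ ($Z = \left(-77\right) \left(-6\right) = 462$)
$q = 458329$ ($q = \left(462 - 1139\right)^{2} = \left(-677\right)^{2} = 458329$)
$\frac{1}{q - 6924433} = \frac{1}{458329 - 6924433} = \frac{1}{-6466104} = - \frac{1}{6466104}$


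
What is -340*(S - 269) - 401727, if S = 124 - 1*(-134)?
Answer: -397987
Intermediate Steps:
S = 258 (S = 124 + 134 = 258)
-340*(S - 269) - 401727 = -340*(258 - 269) - 401727 = -340*(-11) - 401727 = 3740 - 401727 = -397987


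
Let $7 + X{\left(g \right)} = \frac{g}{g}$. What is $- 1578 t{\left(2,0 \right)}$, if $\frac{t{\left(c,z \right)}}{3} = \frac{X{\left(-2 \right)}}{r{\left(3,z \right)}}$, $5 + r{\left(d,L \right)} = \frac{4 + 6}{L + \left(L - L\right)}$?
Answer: $0$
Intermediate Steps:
$X{\left(g \right)} = -6$ ($X{\left(g \right)} = -7 + \frac{g}{g} = -7 + 1 = -6$)
$r{\left(d,L \right)} = -5 + \frac{10}{L}$ ($r{\left(d,L \right)} = -5 + \frac{4 + 6}{L + \left(L - L\right)} = -5 + \frac{10}{L + 0} = -5 + \frac{10}{L}$)
$t{\left(c,z \right)} = - \frac{18}{-5 + \frac{10}{z}}$ ($t{\left(c,z \right)} = 3 \left(- \frac{6}{-5 + \frac{10}{z}}\right) = - \frac{18}{-5 + \frac{10}{z}}$)
$- 1578 t{\left(2,0 \right)} = - 1578 \cdot \frac{18}{5} \cdot 0 \frac{1}{-2 + 0} = - 1578 \cdot \frac{18}{5} \cdot 0 \frac{1}{-2} = - 1578 \cdot \frac{18}{5} \cdot 0 \left(- \frac{1}{2}\right) = \left(-1578\right) 0 = 0$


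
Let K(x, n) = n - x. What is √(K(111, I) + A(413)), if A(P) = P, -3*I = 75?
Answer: √277 ≈ 16.643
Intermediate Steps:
I = -25 (I = -⅓*75 = -25)
√(K(111, I) + A(413)) = √((-25 - 1*111) + 413) = √((-25 - 111) + 413) = √(-136 + 413) = √277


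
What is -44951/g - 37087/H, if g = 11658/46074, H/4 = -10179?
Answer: -484628450687/2727972 ≈ -1.7765e+5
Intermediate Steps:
H = -40716 (H = 4*(-10179) = -40716)
g = 1943/7679 (g = 11658*(1/46074) = 1943/7679 ≈ 0.25303)
-44951/g - 37087/H = -44951/1943/7679 - 37087/(-40716) = -44951*7679/1943 - 37087*(-1/40716) = -345178729/1943 + 37087/40716 = -484628450687/2727972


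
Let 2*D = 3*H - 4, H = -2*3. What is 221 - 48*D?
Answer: 749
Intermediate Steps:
H = -6
D = -11 (D = (3*(-6) - 4)/2 = (-18 - 4)/2 = (1/2)*(-22) = -11)
221 - 48*D = 221 - 48*(-11) = 221 + 528 = 749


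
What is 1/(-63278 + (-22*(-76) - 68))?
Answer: -1/61674 ≈ -1.6214e-5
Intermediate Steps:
1/(-63278 + (-22*(-76) - 68)) = 1/(-63278 + (1672 - 68)) = 1/(-63278 + 1604) = 1/(-61674) = -1/61674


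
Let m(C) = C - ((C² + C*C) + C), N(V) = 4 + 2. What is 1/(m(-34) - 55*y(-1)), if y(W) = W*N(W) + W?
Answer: -1/1927 ≈ -0.00051894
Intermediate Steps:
N(V) = 6
y(W) = 7*W (y(W) = W*6 + W = 6*W + W = 7*W)
m(C) = -2*C² (m(C) = C - ((C² + C²) + C) = C - (2*C² + C) = C - (C + 2*C²) = C + (-C - 2*C²) = -2*C²)
1/(m(-34) - 55*y(-1)) = 1/(-2*(-34)² - 385*(-1)) = 1/(-2*1156 - 55*(-7)) = 1/(-2312 + 385) = 1/(-1927) = -1/1927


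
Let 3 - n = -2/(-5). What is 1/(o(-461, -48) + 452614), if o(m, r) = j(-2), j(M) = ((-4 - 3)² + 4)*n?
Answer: 5/2263759 ≈ 2.2087e-6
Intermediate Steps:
n = 13/5 (n = 3 - (-2)/(-5) = 3 - (-2)*(-1)/5 = 3 - 1*⅖ = 3 - ⅖ = 13/5 ≈ 2.6000)
j(M) = 689/5 (j(M) = ((-4 - 3)² + 4)*(13/5) = ((-7)² + 4)*(13/5) = (49 + 4)*(13/5) = 53*(13/5) = 689/5)
o(m, r) = 689/5
1/(o(-461, -48) + 452614) = 1/(689/5 + 452614) = 1/(2263759/5) = 5/2263759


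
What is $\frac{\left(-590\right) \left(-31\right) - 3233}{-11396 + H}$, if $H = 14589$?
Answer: $\frac{15057}{3193} \approx 4.7156$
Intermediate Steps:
$\frac{\left(-590\right) \left(-31\right) - 3233}{-11396 + H} = \frac{\left(-590\right) \left(-31\right) - 3233}{-11396 + 14589} = \frac{18290 - 3233}{3193} = 15057 \cdot \frac{1}{3193} = \frac{15057}{3193}$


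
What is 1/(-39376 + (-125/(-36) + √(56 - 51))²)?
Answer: -66107911536/2601937161474481 - 11664000*√5/2601937161474481 ≈ -2.5417e-5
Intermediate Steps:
1/(-39376 + (-125/(-36) + √(56 - 51))²) = 1/(-39376 + (-125*(-1/36) + √5)²) = 1/(-39376 + (125/36 + √5)²)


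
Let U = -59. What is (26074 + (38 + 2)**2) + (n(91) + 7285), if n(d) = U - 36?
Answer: 34864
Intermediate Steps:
n(d) = -95 (n(d) = -59 - 36 = -95)
(26074 + (38 + 2)**2) + (n(91) + 7285) = (26074 + (38 + 2)**2) + (-95 + 7285) = (26074 + 40**2) + 7190 = (26074 + 1600) + 7190 = 27674 + 7190 = 34864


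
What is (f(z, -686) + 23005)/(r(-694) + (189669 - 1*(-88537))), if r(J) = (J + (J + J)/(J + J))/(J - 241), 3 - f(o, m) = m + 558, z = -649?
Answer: 1966560/23647573 ≈ 0.083161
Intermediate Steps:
f(o, m) = -555 - m (f(o, m) = 3 - (m + 558) = 3 - (558 + m) = 3 + (-558 - m) = -555 - m)
r(J) = (1 + J)/(-241 + J) (r(J) = (J + (2*J)/((2*J)))/(-241 + J) = (J + (2*J)*(1/(2*J)))/(-241 + J) = (J + 1)/(-241 + J) = (1 + J)/(-241 + J))
(f(z, -686) + 23005)/(r(-694) + (189669 - 1*(-88537))) = ((-555 - 1*(-686)) + 23005)/((1 - 694)/(-241 - 694) + (189669 - 1*(-88537))) = ((-555 + 686) + 23005)/(-693/(-935) + (189669 + 88537)) = (131 + 23005)/(-1/935*(-693) + 278206) = 23136/(63/85 + 278206) = 23136/(23647573/85) = 23136*(85/23647573) = 1966560/23647573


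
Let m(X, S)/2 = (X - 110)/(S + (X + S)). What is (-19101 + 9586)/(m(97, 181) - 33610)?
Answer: 397035/1402456 ≈ 0.28310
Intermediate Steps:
m(X, S) = 2*(-110 + X)/(X + 2*S) (m(X, S) = 2*((X - 110)/(S + (X + S))) = 2*((-110 + X)/(S + (S + X))) = 2*((-110 + X)/(X + 2*S)) = 2*(-110 + X)/(X + 2*S))
(-19101 + 9586)/(m(97, 181) - 33610) = (-19101 + 9586)/(2*(-110 + 97)/(97 + 2*181) - 33610) = -9515/(2*(-13)/(97 + 362) - 33610) = -9515/(2*(-13)/459 - 33610) = -9515/(2*(1/459)*(-13) - 33610) = -9515/(-26/459 - 33610) = -9515/(-15427016/459) = -9515*(-459/15427016) = 397035/1402456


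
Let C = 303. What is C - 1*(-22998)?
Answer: 23301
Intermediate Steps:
C - 1*(-22998) = 303 - 1*(-22998) = 303 + 22998 = 23301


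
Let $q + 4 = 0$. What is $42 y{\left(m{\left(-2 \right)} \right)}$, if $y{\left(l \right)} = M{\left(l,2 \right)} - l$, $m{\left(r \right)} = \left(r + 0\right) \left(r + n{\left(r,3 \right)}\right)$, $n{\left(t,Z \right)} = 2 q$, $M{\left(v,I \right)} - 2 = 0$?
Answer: $-756$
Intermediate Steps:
$M{\left(v,I \right)} = 2$ ($M{\left(v,I \right)} = 2 + 0 = 2$)
$q = -4$ ($q = -4 + 0 = -4$)
$n{\left(t,Z \right)} = -8$ ($n{\left(t,Z \right)} = 2 \left(-4\right) = -8$)
$m{\left(r \right)} = r \left(-8 + r\right)$ ($m{\left(r \right)} = \left(r + 0\right) \left(r - 8\right) = r \left(-8 + r\right)$)
$y{\left(l \right)} = 2 - l$
$42 y{\left(m{\left(-2 \right)} \right)} = 42 \left(2 - - 2 \left(-8 - 2\right)\right) = 42 \left(2 - \left(-2\right) \left(-10\right)\right) = 42 \left(2 - 20\right) = 42 \left(-18\right) = -756$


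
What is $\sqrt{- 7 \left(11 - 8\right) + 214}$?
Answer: $\sqrt{193} \approx 13.892$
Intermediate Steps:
$\sqrt{- 7 \left(11 - 8\right) + 214} = \sqrt{\left(-7\right) 3 + 214} = \sqrt{-21 + 214} = \sqrt{193}$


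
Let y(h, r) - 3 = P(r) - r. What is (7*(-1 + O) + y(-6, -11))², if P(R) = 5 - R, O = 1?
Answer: 900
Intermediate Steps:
y(h, r) = 8 - 2*r (y(h, r) = 3 + ((5 - r) - r) = 3 + (5 - 2*r) = 8 - 2*r)
(7*(-1 + O) + y(-6, -11))² = (7*(-1 + 1) + (8 - 2*(-11)))² = (7*0 + (8 + 22))² = (0 + 30)² = 30² = 900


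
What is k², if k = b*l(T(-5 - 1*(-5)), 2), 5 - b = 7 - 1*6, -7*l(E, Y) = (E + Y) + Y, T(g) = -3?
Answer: 16/49 ≈ 0.32653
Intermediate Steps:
l(E, Y) = -2*Y/7 - E/7 (l(E, Y) = -((E + Y) + Y)/7 = -(E + 2*Y)/7 = -2*Y/7 - E/7)
b = 4 (b = 5 - (7 - 1*6) = 5 - (7 - 6) = 5 - 1*1 = 5 - 1 = 4)
k = -4/7 (k = 4*(-2/7*2 - ⅐*(-3)) = 4*(-4/7 + 3/7) = 4*(-⅐) = -4/7 ≈ -0.57143)
k² = (-4/7)² = 16/49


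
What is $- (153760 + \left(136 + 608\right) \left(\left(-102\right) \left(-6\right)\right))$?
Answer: $-609088$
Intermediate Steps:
$- (153760 + \left(136 + 608\right) \left(\left(-102\right) \left(-6\right)\right)) = - (153760 + 744 \cdot 612) = - (153760 + 455328) = \left(-1\right) 609088 = -609088$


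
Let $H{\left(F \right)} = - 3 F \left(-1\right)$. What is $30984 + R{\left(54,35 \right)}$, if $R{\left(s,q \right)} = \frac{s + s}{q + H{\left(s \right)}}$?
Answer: $\frac{6103956}{197} \approx 30985.0$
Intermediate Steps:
$H{\left(F \right)} = 3 F$
$R{\left(s,q \right)} = \frac{2 s}{q + 3 s}$ ($R{\left(s,q \right)} = \frac{s + s}{q + 3 s} = \frac{2 s}{q + 3 s}$)
$30984 + R{\left(54,35 \right)} = 30984 + 2 \cdot 54 \frac{1}{35 + 3 \cdot 54} = 30984 + 2 \cdot 54 \frac{1}{35 + 162} = 30984 + 2 \cdot 54 \cdot \frac{1}{197} = 30984 + \frac{108}{197} = \frac{6103956}{197}$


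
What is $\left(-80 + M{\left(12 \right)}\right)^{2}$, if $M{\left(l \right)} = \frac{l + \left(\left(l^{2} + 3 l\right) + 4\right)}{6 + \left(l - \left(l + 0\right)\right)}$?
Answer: $\frac{20164}{9} \approx 2240.4$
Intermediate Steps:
$M{\left(l \right)} = \frac{2}{3} + \frac{l^{2}}{6} + \frac{2 l}{3}$ ($M{\left(l \right)} = \frac{l + \left(4 + l^{2} + 3 l\right)}{6 + \left(l - l\right)} = \frac{4 + l^{2} + 4 l}{6 + 0} = \frac{4 + l^{2} + 4 l}{6} = \left(4 + l^{2} + 4 l\right) \frac{1}{6} = \frac{2}{3} + \frac{l^{2}}{6} + \frac{2 l}{3}$)
$\left(-80 + M{\left(12 \right)}\right)^{2} = \left(-80 + \left(\frac{2}{3} + \frac{12^{2}}{6} + \frac{2}{3} \cdot 12\right)\right)^{2} = \left(-80 + \left(\frac{2}{3} + \frac{1}{6} \cdot 144 + 8\right)\right)^{2} = \left(-80 + \left(\frac{2}{3} + 24 + 8\right)\right)^{2} = \left(-80 + \frac{98}{3}\right)^{2} = \left(- \frac{142}{3}\right)^{2} = \frac{20164}{9}$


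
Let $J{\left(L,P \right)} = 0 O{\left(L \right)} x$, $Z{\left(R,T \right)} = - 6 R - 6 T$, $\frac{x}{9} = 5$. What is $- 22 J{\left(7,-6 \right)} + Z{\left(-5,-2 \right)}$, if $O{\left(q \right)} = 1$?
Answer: $42$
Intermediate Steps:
$x = 45$ ($x = 9 \cdot 5 = 45$)
$J{\left(L,P \right)} = 0$ ($J{\left(L,P \right)} = 0 \cdot 1 \cdot 45 = 0 \cdot 45 = 0$)
$- 22 J{\left(7,-6 \right)} + Z{\left(-5,-2 \right)} = \left(-22\right) 0 - -42 = 0 + \left(30 + 12\right) = 0 + 42 = 42$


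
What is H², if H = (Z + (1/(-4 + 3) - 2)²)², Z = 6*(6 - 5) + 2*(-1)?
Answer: 28561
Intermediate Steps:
Z = 4 (Z = 6*1 - 2 = 6 - 2 = 4)
H = 169 (H = (4 + (1/(-4 + 3) - 2)²)² = (4 + (1/(-1) - 2)²)² = (4 + (-1 - 2)²)² = (4 + (-3)²)² = (4 + 9)² = 13² = 169)
H² = 169² = 28561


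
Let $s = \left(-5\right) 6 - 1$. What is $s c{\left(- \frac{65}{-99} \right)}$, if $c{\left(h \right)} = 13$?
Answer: $-403$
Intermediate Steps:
$s = -31$ ($s = -30 - 1 = -31$)
$s c{\left(- \frac{65}{-99} \right)} = \left(-31\right) 13 = -403$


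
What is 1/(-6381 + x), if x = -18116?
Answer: -1/24497 ≈ -4.0821e-5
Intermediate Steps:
1/(-6381 + x) = 1/(-6381 - 18116) = 1/(-24497) = -1/24497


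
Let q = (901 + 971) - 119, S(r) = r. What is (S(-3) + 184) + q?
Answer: 1934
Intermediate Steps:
q = 1753 (q = 1872 - 119 = 1753)
(S(-3) + 184) + q = (-3 + 184) + 1753 = 181 + 1753 = 1934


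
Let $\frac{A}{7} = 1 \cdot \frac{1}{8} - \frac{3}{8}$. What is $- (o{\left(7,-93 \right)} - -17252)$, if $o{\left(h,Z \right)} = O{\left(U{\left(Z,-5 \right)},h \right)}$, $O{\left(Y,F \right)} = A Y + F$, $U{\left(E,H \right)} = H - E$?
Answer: $-17105$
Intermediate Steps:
$A = - \frac{7}{4}$ ($A = 7 \left(1 \cdot \frac{1}{8} - \frac{3}{8}\right) = 7 \left(\frac{1}{8} - \frac{3}{8}\right) = 7 \left(- \frac{1}{4}\right) = - \frac{7}{4} \approx -1.75$)
$O{\left(Y,F \right)} = F - \frac{7 Y}{4}$ ($O{\left(Y,F \right)} = - \frac{7 Y}{4} + F = F - \frac{7 Y}{4}$)
$o{\left(h,Z \right)} = \frac{35}{4} + h + \frac{7 Z}{4}$ ($o{\left(h,Z \right)} = h - \frac{7 \left(-5 - Z\right)}{4} = h + \left(\frac{35}{4} + \frac{7 Z}{4}\right) = \frac{35}{4} + h + \frac{7 Z}{4}$)
$- (o{\left(7,-93 \right)} - -17252) = - (\left(\frac{35}{4} + 7 + \frac{7}{4} \left(-93\right)\right) - -17252) = - (\left(\frac{35}{4} + 7 - \frac{651}{4}\right) + 17252) = - (-147 + 17252) = \left(-1\right) 17105 = -17105$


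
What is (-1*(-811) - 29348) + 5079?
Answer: -23458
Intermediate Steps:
(-1*(-811) - 29348) + 5079 = (811 - 29348) + 5079 = -28537 + 5079 = -23458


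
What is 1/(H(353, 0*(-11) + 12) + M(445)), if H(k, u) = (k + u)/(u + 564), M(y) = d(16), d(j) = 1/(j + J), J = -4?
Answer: 576/413 ≈ 1.3947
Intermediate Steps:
d(j) = 1/(-4 + j) (d(j) = 1/(j - 4) = 1/(-4 + j))
M(y) = 1/12 (M(y) = 1/(-4 + 16) = 1/12)
H(k, u) = (k + u)/(564 + u)
1/(H(353, 0*(-11) + 12) + M(445)) = 1/((353 + (0*(-11) + 12))/(564 + (0*(-11) + 12)) + 1/12) = 1/((353 + (0 + 12))/(564 + (0 + 12)) + 1/12) = 1/((353 + 12)/(564 + 12) + 1/12) = 1/(365/576 + 1/12) = 1/(413/576) = 576/413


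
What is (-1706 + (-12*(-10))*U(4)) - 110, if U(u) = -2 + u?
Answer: -1576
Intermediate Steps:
(-1706 + (-12*(-10))*U(4)) - 110 = (-1706 + (-12*(-10))*(-2 + 4)) - 110 = (-1706 + 120*2) - 110 = (-1706 + 240) - 110 = -1466 - 110 = -1576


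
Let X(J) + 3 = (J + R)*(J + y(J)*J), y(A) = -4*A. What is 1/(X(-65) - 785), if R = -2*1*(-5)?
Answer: 1/932287 ≈ 1.0726e-6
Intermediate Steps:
R = 10 (R = -2*(-5) = 10)
X(J) = -3 + (10 + J)*(J - 4*J²) (X(J) = -3 + (J + 10)*(J + (-4*J)*J) = -3 + (10 + J)*(J - 4*J²))
1/(X(-65) - 785) = 1/((-3 - 39*(-65)² - 4*(-65)³ + 10*(-65)) - 785) = 1/((-3 - 39*4225 - 4*(-274625) - 650) - 785) = 1/((-3 - 164775 + 1098500 - 650) - 785) = 1/(933072 - 785) = 1/932287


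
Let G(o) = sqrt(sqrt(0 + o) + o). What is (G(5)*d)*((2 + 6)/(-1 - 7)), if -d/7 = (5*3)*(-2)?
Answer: -210*sqrt(5 + sqrt(5)) ≈ -564.90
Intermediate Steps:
d = 210 (d = -7*5*3*(-2) = -105*(-2) = -7*(-30) = 210)
G(o) = sqrt(o + sqrt(o)) (G(o) = sqrt(sqrt(o) + o) = sqrt(o + sqrt(o)))
(G(5)*d)*((2 + 6)/(-1 - 7)) = (sqrt(5 + sqrt(5))*210)*((2 + 6)/(-1 - 7)) = (210*sqrt(5 + sqrt(5)))*(8/(-8)) = (210*sqrt(5 + sqrt(5)))*(8*(-1/8)) = (210*sqrt(5 + sqrt(5)))*(-1) = -210*sqrt(5 + sqrt(5))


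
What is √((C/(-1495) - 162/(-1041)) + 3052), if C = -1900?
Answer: √32869174713986/103753 ≈ 55.258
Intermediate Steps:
√((C/(-1495) - 162/(-1041)) + 3052) = √((-1900/(-1495) - 162/(-1041)) + 3052) = √((-1900*(-1/1495) - 162*(-1/1041)) + 3052) = √((380/299 + 54/347) + 3052) = √(148006/103753 + 3052) = √(316802162/103753) = √32869174713986/103753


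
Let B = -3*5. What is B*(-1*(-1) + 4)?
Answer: -75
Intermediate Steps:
B = -15
B*(-1*(-1) + 4) = -15*(-1*(-1) + 4) = -15*(1 + 4) = -15*5 = -75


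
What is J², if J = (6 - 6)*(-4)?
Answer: 0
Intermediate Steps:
J = 0 (J = 0*(-4) = 0)
J² = 0² = 0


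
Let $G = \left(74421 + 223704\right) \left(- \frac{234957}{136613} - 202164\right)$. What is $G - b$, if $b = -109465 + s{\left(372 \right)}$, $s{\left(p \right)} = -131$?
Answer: $- \frac{8233740051669777}{136613} \approx -6.0271 \cdot 10^{10}$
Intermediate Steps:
$b = -109596$ ($b = -109465 - 131 = -109596$)
$G = - \frac{8233755023908125}{136613}$ ($G = 298125 \left(\left(-234957\right) \frac{1}{136613} - 202164\right) = 298125 \left(- \frac{234957}{136613} - 202164\right) = 298125 \left(- \frac{27618465489}{136613}\right) = - \frac{8233755023908125}{136613} \approx -6.0271 \cdot 10^{10}$)
$G - b = - \frac{8233755023908125}{136613} - -109596 = - \frac{8233755023908125}{136613} + 109596 = - \frac{8233740051669777}{136613}$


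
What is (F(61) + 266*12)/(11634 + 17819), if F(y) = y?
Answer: 3253/29453 ≈ 0.11045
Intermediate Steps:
(F(61) + 266*12)/(11634 + 17819) = (61 + 266*12)/(11634 + 17819) = (61 + 3192)/29453 = 3253*(1/29453) = 3253/29453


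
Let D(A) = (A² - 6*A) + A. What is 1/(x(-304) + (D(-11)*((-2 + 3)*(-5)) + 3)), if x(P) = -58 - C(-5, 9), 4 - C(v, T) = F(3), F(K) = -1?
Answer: -1/940 ≈ -0.0010638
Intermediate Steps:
C(v, T) = 5 (C(v, T) = 4 - 1*(-1) = 4 + 1 = 5)
D(A) = A² - 5*A
x(P) = -63 (x(P) = -58 - 1*5 = -58 - 5 = -63)
1/(x(-304) + (D(-11)*((-2 + 3)*(-5)) + 3)) = 1/(-63 + ((-11*(-5 - 11))*((-2 + 3)*(-5)) + 3)) = 1/(-63 + ((-11*(-16))*(1*(-5)) + 3)) = 1/(-63 + (176*(-5) + 3)) = 1/(-63 + (-880 + 3)) = 1/(-63 - 877) = 1/(-940) = -1/940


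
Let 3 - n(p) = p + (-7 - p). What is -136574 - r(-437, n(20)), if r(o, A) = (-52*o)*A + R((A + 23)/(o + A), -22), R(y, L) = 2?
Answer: -363816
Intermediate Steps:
n(p) = 10 (n(p) = 3 - (p + (-7 - p)) = 3 - 1*(-7) = 3 + 7 = 10)
r(o, A) = 2 - 52*A*o (r(o, A) = (-52*o)*A + 2 = -52*A*o + 2 = 2 - 52*A*o)
-136574 - r(-437, n(20)) = -136574 - (2 - 52*10*(-437)) = -136574 - (2 + 227240) = -136574 - 1*227242 = -136574 - 227242 = -363816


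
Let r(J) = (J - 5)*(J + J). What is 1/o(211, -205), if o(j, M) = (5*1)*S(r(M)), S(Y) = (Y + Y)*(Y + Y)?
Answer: 1/148264200000 ≈ 6.7447e-12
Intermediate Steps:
r(J) = 2*J*(-5 + J) (r(J) = (-5 + J)*(2*J) = 2*J*(-5 + J))
S(Y) = 4*Y² (S(Y) = (2*Y)*(2*Y) = 4*Y²)
o(j, M) = 80*M²*(-5 + M)² (o(j, M) = (5*1)*(4*(2*M*(-5 + M))²) = 5*(4*(4*M²*(-5 + M)²)) = 5*(16*M²*(-5 + M)²) = 80*M²*(-5 + M)²)
1/o(211, -205) = 1/(80*(-205)²*(-5 - 205)²) = 1/(80*42025*(-210)²) = 1/(80*42025*44100) = 1/148264200000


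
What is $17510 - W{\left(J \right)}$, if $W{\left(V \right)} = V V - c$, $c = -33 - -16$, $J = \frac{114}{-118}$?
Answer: $\frac{60889884}{3481} \approx 17492.0$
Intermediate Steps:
$J = - \frac{57}{59}$ ($J = 114 \left(- \frac{1}{118}\right) = - \frac{57}{59} \approx -0.9661$)
$c = -17$ ($c = -33 + 16 = -17$)
$W{\left(V \right)} = 17 + V^{2}$ ($W{\left(V \right)} = V V - -17 = V^{2} + 17 = 17 + V^{2}$)
$17510 - W{\left(J \right)} = 17510 - \left(17 + \left(- \frac{57}{59}\right)^{2}\right) = 17510 - \left(17 + \frac{3249}{3481}\right) = 17510 - \frac{62426}{3481} = \frac{60889884}{3481}$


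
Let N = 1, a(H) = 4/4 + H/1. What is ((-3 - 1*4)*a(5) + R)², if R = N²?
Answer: 1681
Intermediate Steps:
a(H) = 1 + H (a(H) = 4*(¼) + H*1 = 1 + H)
R = 1 (R = 1² = 1)
((-3 - 1*4)*a(5) + R)² = ((-3 - 1*4)*(1 + 5) + 1)² = ((-3 - 4)*6 + 1)² = (-7*6 + 1)² = (-42 + 1)² = (-41)² = 1681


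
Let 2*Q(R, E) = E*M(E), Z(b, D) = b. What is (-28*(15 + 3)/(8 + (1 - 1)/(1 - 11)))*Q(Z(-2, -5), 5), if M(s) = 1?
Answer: -315/2 ≈ -157.50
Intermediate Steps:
Q(R, E) = E/2 (Q(R, E) = (E*1)/2 = E/2)
(-28*(15 + 3)/(8 + (1 - 1)/(1 - 11)))*Q(Z(-2, -5), 5) = (-28*(15 + 3)/(8 + (1 - 1)/(1 - 11)))*((½)*5) = -504/(8 + 0/(-10))*(5/2) = -504/(8 + 0*(-⅒))*(5/2) = -504/(8 + 0)*(5/2) = -504/8*(5/2) = -28*9/4*(5/2) = -63*5/2 = -315/2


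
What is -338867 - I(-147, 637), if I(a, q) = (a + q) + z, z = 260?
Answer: -339617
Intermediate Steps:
I(a, q) = 260 + a + q (I(a, q) = (a + q) + 260 = 260 + a + q)
-338867 - I(-147, 637) = -338867 - (260 - 147 + 637) = -338867 - 1*750 = -338867 - 750 = -339617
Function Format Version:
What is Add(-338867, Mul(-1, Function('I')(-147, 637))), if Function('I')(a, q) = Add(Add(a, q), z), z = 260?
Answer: -339617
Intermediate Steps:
Function('I')(a, q) = Add(260, a, q) (Function('I')(a, q) = Add(Add(a, q), 260) = Add(260, a, q))
Add(-338867, Mul(-1, Function('I')(-147, 637))) = Add(-338867, Mul(-1, Add(260, -147, 637))) = Add(-338867, Mul(-1, 750)) = Add(-338867, -750) = -339617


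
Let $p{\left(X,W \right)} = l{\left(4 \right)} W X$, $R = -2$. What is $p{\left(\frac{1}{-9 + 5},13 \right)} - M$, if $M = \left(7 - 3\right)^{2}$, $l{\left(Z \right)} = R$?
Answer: $- \frac{19}{2} \approx -9.5$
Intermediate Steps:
$l{\left(Z \right)} = -2$
$M = 16$ ($M = 4^{2} = 16$)
$p{\left(X,W \right)} = - 2 W X$
$p{\left(\frac{1}{-9 + 5},13 \right)} - M = \left(-2\right) 13 \frac{1}{-9 + 5} - 16 = \left(-2\right) 13 \frac{1}{-4} - 16 = \left(-2\right) 13 \left(- \frac{1}{4}\right) - 16 = \frac{13}{2} - 16 = - \frac{19}{2}$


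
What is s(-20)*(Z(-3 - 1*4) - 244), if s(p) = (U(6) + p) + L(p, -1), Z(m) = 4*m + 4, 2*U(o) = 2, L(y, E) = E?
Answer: 5360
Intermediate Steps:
U(o) = 1 (U(o) = (1/2)*2 = 1)
Z(m) = 4 + 4*m
s(p) = p (s(p) = (1 + p) - 1 = p)
s(-20)*(Z(-3 - 1*4) - 244) = -20*((4 + 4*(-3 - 1*4)) - 244) = -20*((4 + 4*(-3 - 4)) - 244) = -20*((4 + 4*(-7)) - 244) = -20*((4 - 28) - 244) = -20*(-24 - 244) = -20*(-268) = 5360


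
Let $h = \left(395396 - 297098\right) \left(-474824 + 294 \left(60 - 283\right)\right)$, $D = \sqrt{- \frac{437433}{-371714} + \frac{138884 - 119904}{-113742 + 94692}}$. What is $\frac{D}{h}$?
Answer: $- \frac{\sqrt{1846832183451690}}{5373467531896990680} \approx -7.9976 \cdot 10^{-12}$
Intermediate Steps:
$D = \frac{\sqrt{1846832183451690}}{101159310}$ ($D = \sqrt{\left(-437433\right) \left(- \frac{1}{371714}\right) + \frac{18980}{-19050}} = \sqrt{\frac{437433}{371714} + 18980 \left(- \frac{1}{19050}\right)} = \sqrt{\frac{437433}{371714} - \frac{1898}{1905}} = \sqrt{\frac{127796693}{708115170}} = \frac{\sqrt{1846832183451690}}{101159310} \approx 0.42482$)
$h = -53118863028$ ($h = 98298 \left(-474824 + 294 \left(-223\right)\right) = 98298 \left(-474824 - 65562\right) = 98298 \left(-540386\right) = -53118863028$)
$\frac{D}{h} = \frac{\frac{1}{101159310} \sqrt{1846832183451690}}{-53118863028} = \frac{\sqrt{1846832183451690}}{101159310} \left(- \frac{1}{53118863028}\right) = - \frac{\sqrt{1846832183451690}}{5373467531896990680}$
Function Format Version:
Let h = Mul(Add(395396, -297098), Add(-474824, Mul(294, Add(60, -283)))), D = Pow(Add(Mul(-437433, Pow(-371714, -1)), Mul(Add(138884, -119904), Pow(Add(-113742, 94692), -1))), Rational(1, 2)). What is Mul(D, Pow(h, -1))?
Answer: Mul(Rational(-1, 5373467531896990680), Pow(1846832183451690, Rational(1, 2))) ≈ -7.9976e-12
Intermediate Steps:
D = Mul(Rational(1, 101159310), Pow(1846832183451690, Rational(1, 2))) (D = Pow(Add(Mul(-437433, Rational(-1, 371714)), Mul(18980, Pow(-19050, -1))), Rational(1, 2)) = Pow(Add(Rational(437433, 371714), Mul(18980, Rational(-1, 19050))), Rational(1, 2)) = Pow(Add(Rational(437433, 371714), Rational(-1898, 1905)), Rational(1, 2)) = Pow(Rational(127796693, 708115170), Rational(1, 2)) = Mul(Rational(1, 101159310), Pow(1846832183451690, Rational(1, 2))) ≈ 0.42482)
h = -53118863028 (h = Mul(98298, Add(-474824, Mul(294, -223))) = Mul(98298, Add(-474824, -65562)) = Mul(98298, -540386) = -53118863028)
Mul(D, Pow(h, -1)) = Mul(Mul(Rational(1, 101159310), Pow(1846832183451690, Rational(1, 2))), Pow(-53118863028, -1)) = Mul(Mul(Rational(1, 101159310), Pow(1846832183451690, Rational(1, 2))), Rational(-1, 53118863028)) = Mul(Rational(-1, 5373467531896990680), Pow(1846832183451690, Rational(1, 2)))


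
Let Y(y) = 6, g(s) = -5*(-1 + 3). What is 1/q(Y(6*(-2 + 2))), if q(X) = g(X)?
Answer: -⅒ ≈ -0.10000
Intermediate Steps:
g(s) = -10 (g(s) = -5*2 = -10)
q(X) = -10
1/q(Y(6*(-2 + 2))) = 1/(-10) = -⅒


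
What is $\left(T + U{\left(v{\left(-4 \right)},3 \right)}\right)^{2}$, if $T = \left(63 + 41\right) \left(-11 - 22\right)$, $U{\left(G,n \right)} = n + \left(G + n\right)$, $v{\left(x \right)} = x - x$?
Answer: $11737476$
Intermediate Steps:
$v{\left(x \right)} = 0$
$U{\left(G,n \right)} = G + 2 n$
$T = -3432$ ($T = 104 \left(-33\right) = -3432$)
$\left(T + U{\left(v{\left(-4 \right)},3 \right)}\right)^{2} = \left(-3432 + \left(0 + 2 \cdot 3\right)\right)^{2} = \left(-3432 + \left(0 + 6\right)\right)^{2} = \left(-3432 + 6\right)^{2} = \left(-3426\right)^{2} = 11737476$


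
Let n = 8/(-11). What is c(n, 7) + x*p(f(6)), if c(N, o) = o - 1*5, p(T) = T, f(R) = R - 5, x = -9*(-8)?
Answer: 74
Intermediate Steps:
x = 72
f(R) = -5 + R
n = -8/11 (n = 8*(-1/11) = -8/11 ≈ -0.72727)
c(N, o) = -5 + o (c(N, o) = o - 5 = -5 + o)
c(n, 7) + x*p(f(6)) = (-5 + 7) + 72*(-5 + 6) = 2 + 72*1 = 2 + 72 = 74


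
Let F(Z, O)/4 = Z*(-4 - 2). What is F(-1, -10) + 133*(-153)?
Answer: -20325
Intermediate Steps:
F(Z, O) = -24*Z (F(Z, O) = 4*(Z*(-4 - 2)) = 4*(Z*(-6)) = 4*(-6*Z) = -24*Z)
F(-1, -10) + 133*(-153) = -24*(-1) + 133*(-153) = 24 - 20349 = -20325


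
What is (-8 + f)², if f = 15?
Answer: 49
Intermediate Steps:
(-8 + f)² = (-8 + 15)² = 7² = 49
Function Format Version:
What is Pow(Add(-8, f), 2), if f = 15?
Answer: 49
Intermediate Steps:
Pow(Add(-8, f), 2) = Pow(Add(-8, 15), 2) = Pow(7, 2) = 49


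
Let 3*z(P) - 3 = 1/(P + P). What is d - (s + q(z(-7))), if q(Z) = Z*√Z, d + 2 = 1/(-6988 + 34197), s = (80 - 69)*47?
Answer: -14121470/27209 - 41*√1722/1764 ≈ -519.96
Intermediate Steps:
z(P) = 1 + 1/(6*P) (z(P) = 1 + 1/(3*(P + P)) = 1 + 1/(3*((2*P))) = 1 + (1/(2*P))/3 = 1 + 1/(6*P))
s = 517 (s = 11*47 = 517)
d = -54417/27209 (d = -2 + 1/(-6988 + 34197) = -2 + 1/27209 = -54417/27209 ≈ -2.0000)
q(Z) = Z^(3/2)
d - (s + q(z(-7))) = -54417/27209 - (517 + ((⅙ - 7)/(-7))^(3/2)) = -54417/27209 - (517 + (-⅐*(-41/6))^(3/2)) = -54417/27209 - (517 + (41/42)^(3/2)) = -54417/27209 - (517 + 41*√1722/1764) = -54417/27209 + (-517 - 41*√1722/1764) = -14121470/27209 - 41*√1722/1764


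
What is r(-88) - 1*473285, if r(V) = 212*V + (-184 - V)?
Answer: -492037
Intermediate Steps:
r(V) = -184 + 211*V
r(-88) - 1*473285 = (-184 + 211*(-88)) - 1*473285 = (-184 - 18568) - 473285 = -18752 - 473285 = -492037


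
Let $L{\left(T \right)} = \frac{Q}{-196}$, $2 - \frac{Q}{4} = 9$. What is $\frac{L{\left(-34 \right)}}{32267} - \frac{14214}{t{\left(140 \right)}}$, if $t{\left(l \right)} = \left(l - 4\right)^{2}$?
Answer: $- \frac{1605241735}{2088836512} \approx -0.76849$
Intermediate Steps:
$t{\left(l \right)} = \left(-4 + l\right)^{2}$
$Q = -28$ ($Q = 8 - 36 = -28$)
$L{\left(T \right)} = \frac{1}{7}$ ($L{\left(T \right)} = - \frac{28}{-196} = \left(-28\right) \left(- \frac{1}{196}\right) = \frac{1}{7}$)
$\frac{L{\left(-34 \right)}}{32267} - \frac{14214}{t{\left(140 \right)}} = \frac{1}{7 \cdot 32267} - \frac{14214}{\left(-4 + 140\right)^{2}} = \frac{1}{7} \cdot \frac{1}{32267} - \frac{14214}{136^{2}} = \frac{1}{225869} - \frac{14214}{18496} = \frac{1}{225869} - \frac{7107}{9248} = - \frac{1605241735}{2088836512}$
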